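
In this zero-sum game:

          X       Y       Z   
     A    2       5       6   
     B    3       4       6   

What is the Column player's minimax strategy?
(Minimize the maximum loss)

Column should play X, value = 3

Work:
Column player minimizes Row's maximum payoff:
Column X: max payoff to Row = 3
Column Y: max payoff to Row = 5
Column Z: max payoff to Row = 6
Minimum is 3, achieved by column X.
Minimax strategy: X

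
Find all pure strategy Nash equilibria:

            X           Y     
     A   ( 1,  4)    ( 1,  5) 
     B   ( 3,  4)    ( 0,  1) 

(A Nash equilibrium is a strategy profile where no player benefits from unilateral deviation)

Nash equilibrium: (A, Y), (B, X)

Work:
Best responses:
  P1 vs X: payoffs [1, 3] → best response B (payoff 3)
  P1 vs Y: payoffs [1, 0] → best response A (payoff 1)
  P2 vs A: payoffs [4, 5] → best response Y (payoff 5)
  P2 vs B: payoffs [4, 1] → best response X (payoff 4)
Mutual best responses: (A,Y), (B,X) → Nash equilibria.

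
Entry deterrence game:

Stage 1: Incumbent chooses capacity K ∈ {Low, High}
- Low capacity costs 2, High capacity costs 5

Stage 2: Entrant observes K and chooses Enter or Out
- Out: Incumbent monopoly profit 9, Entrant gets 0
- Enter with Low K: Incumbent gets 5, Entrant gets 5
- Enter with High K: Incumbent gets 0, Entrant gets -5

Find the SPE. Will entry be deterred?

SPE: (High, Enter|Low, Out|High); Entry deterred. Incumbent net profit = 4

Work:
After Low K: Entrant enters (5 > 0)
After High K: Entrant stays out (-5 < 0)
Incumbent: Low → 5−2=3, High → 9−5=4
Incumbent chooses High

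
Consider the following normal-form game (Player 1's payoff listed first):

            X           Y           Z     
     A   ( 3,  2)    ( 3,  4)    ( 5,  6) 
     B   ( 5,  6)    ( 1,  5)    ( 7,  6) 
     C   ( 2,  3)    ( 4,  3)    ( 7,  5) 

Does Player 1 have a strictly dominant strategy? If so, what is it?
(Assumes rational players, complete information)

No strictly dominant strategy exists for Player 1

Work:
A strategy strictly dominates another if it gives a strictly higher payoff against every opponent action. Compare each pair of P1's strategies column-by-column:
  A vs B: [3 vs 5, 3 vs 1, 5 vs 7] → A does not strictly dominate B (column X: 3 ≤ 5)
  A vs C: [3 vs 2, 3 vs 4, 5 vs 7] → A does not strictly dominate C (column Y: 3 ≤ 4)
  B vs A: [5 vs 3, 1 vs 3, 7 vs 5] → B does not strictly dominate A (column Y: 1 ≤ 3)
  B vs C: [5 vs 2, 1 vs 4, 7 vs 7] → B does not strictly dominate C (column Y: 1 ≤ 4)
  C vs A: [2 vs 3, 4 vs 3, 7 vs 5] → C does not strictly dominate A (column X: 2 ≤ 3)
  C vs B: [2 vs 5, 4 vs 1, 7 vs 7] → C does not strictly dominate B (column X: 2 ≤ 5)
No single strategy strictly dominates all others → no strictly dominant strategy.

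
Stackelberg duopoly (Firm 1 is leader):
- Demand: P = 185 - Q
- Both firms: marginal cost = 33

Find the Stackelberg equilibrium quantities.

q₁* (leader) = 76.0, q₂* (follower) = 38.0

Work:
Follower's reaction: q₂ = (a - c - q₁)/2
Leader substitutes: π₁ = q₁·(a - q₁ - (a-c-q₁)/2 - c)
FOC: q₁* = (185 - 33)/2 = 76.00
Then: q₂* = (185 - 33 - 76.0)/2 = 38.00
Leader has first-mover advantage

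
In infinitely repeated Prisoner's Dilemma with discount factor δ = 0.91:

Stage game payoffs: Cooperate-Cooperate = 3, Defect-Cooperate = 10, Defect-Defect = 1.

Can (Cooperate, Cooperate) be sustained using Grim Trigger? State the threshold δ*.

δ* = 0.7778; since δ = 0.91 ≥ 0.7778, cooperation can be sustained

Work:
For Grim Trigger:
Cooperate forever: 3/(1-δ)
Defect then punished: 10 + 1·δ/(1-δ)
Need: 3/(1-δ) ≥ 10 + 1·δ/(1-δ)
Solving: δ ≥ (T-R)/(T-P) = (10-3)/(10-1) = 0.7778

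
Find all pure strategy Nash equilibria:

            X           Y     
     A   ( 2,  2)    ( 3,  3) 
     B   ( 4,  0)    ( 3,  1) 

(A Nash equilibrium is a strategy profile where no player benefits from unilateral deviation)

Nash equilibrium: (A, Y), (B, Y)

Work:
Best responses:
  P1 vs X: payoffs [2, 4] → best response B (payoff 4)
  P1 vs Y: payoffs [3, 3] → best response A/B (payoff 3)
  P2 vs A: payoffs [2, 3] → best response Y (payoff 3)
  P2 vs B: payoffs [0, 1] → best response Y (payoff 1)
Mutual best responses: (A,Y), (B,Y) → Nash equilibria.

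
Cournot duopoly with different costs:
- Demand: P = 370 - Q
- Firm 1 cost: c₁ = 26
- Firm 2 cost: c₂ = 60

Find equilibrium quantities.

q₁* = 126.0, q₂* = 92.0

Work:
Reaction: q₁ = (370 - 26 - q₂)/2
Reaction: q₂ = (370 - 60 - q₁)/2
Solve simultaneously:
q₁* = (370 - 2×26 + 60)/3 = 126.0
q₂* = (370 - 2×60 + 26)/3 = 92.0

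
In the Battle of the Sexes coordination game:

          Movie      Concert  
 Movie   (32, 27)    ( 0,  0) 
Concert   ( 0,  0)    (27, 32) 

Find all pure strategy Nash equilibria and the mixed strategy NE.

Pure NE: (Movie, Movie) and (Concert, Concert); Mixed NE: p = 0.5424, q = 0.4576

Work:
Check pure NE:
(Movie, Movie): (32, 27) - no unilateral deviation beneficial
(Concert, Concert): (27, 32) - no unilateral deviation beneficial
Mixed NE: P1 plays Movie with p = 0.5424, P2 plays Movie with q = 0.4576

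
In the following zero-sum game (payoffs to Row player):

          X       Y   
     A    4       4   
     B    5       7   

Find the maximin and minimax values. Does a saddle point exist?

Maximin = 5, Minimax = 5, Saddle: True

Work:
Row minimums: [4, 5] → maximin = 5
Column maximums: [5, 7] → minimax = 5
Saddle point exists! Game value = 5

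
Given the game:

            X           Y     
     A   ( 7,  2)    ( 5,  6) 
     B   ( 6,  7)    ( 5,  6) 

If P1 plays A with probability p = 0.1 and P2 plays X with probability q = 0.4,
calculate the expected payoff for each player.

E[P1] = 5.44, E[P2] = 6.2

Work:
E[P1] = p·q·π₁(A,X) + p·(1-q)·π₁(A,Y) + (1-p)·q·π₁(B,X) + (1-p)·(1-q)·π₁(B,Y)
= 0.1·0.4·7 + 0.1·0.6·5 + 0.9·0.4·6 + 0.9·0.6·5
= 5.44

E[P2] = 6.2 (similar calculation)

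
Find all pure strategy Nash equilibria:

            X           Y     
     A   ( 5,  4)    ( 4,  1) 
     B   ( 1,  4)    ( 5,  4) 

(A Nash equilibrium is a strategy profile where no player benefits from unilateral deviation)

Nash equilibrium: (A, X), (B, Y)

Work:
Best responses:
  P1 vs X: payoffs [5, 1] → best response A (payoff 5)
  P1 vs Y: payoffs [4, 5] → best response B (payoff 5)
  P2 vs A: payoffs [4, 1] → best response X (payoff 4)
  P2 vs B: payoffs [4, 4] → best response X/Y (payoff 4)
Mutual best responses: (A,X), (B,Y) → Nash equilibria.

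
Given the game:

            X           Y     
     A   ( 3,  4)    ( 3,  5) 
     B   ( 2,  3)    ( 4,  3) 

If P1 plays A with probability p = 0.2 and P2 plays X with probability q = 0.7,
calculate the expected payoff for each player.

E[P1] = 2.68, E[P2] = 3.26

Work:
E[P1] = p·q·π₁(A,X) + p·(1-q)·π₁(A,Y) + (1-p)·q·π₁(B,X) + (1-p)·(1-q)·π₁(B,Y)
= 0.2·0.7·3 + 0.2·0.3·3 + 0.8·0.7·2 + 0.8·0.3·4
= 2.68

E[P2] = 3.26 (similar calculation)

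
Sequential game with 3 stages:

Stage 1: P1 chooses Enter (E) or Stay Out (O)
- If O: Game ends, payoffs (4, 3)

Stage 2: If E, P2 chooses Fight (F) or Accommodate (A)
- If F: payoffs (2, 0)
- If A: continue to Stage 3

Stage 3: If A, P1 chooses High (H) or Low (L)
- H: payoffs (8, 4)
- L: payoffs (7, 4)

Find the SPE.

SPE: (E, A, H); Outcome (8, 4)

Work:
Stage 3: P1 chooses H (8 vs 7)
Stage 2: P2: F->0, A->4 (anticipating H). Choose A
Stage 1: P1: O->4, E->8 (anticipating A, H). Choose E
SPE path: E -> A -> H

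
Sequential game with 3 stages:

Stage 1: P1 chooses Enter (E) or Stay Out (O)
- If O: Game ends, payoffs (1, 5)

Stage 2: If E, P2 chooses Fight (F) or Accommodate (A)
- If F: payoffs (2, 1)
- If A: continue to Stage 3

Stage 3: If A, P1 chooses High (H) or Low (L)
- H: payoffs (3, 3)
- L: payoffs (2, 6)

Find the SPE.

SPE: (E, A, H); Outcome (3, 3)

Work:
Stage 3: P1 chooses H (3 vs 2)
Stage 2: P2: F->1, A->3 (anticipating H). Choose A
Stage 1: P1: O->1, E->3 (anticipating A, H). Choose E
SPE path: E -> A -> H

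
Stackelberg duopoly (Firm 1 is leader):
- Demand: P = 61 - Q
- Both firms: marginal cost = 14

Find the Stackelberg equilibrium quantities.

q₁* (leader) = 23.5, q₂* (follower) = 11.75

Work:
Follower's reaction: q₂ = (a - c - q₁)/2
Leader substitutes: π₁ = q₁·(a - q₁ - (a-c-q₁)/2 - c)
FOC: q₁* = (61 - 14)/2 = 23.50
Then: q₂* = (61 - 14 - 23.5)/2 = 11.75
Leader has first-mover advantage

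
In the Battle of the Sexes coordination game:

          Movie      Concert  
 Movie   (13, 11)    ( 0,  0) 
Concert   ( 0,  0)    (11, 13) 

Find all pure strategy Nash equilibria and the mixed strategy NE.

Pure NE: (Movie, Movie) and (Concert, Concert); Mixed NE: p = 0.5417, q = 0.4583

Work:
Check pure NE:
(Movie, Movie): (13, 11) - no unilateral deviation beneficial
(Concert, Concert): (11, 13) - no unilateral deviation beneficial
Mixed NE: P1 plays Movie with p = 0.5417, P2 plays Movie with q = 0.4583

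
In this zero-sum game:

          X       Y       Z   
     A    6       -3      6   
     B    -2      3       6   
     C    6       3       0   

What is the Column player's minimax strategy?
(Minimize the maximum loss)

Column should play Y, value = 3

Work:
Column player minimizes Row's maximum payoff:
Column X: max payoff to Row = 6
Column Y: max payoff to Row = 3
Column Z: max payoff to Row = 6
Minimum is 3, achieved by column Y.
Minimax strategy: Y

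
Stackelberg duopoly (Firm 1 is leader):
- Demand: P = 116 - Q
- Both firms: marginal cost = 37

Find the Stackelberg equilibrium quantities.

q₁* (leader) = 39.5, q₂* (follower) = 19.75

Work:
Follower's reaction: q₂ = (a - c - q₁)/2
Leader substitutes: π₁ = q₁·(a - q₁ - (a-c-q₁)/2 - c)
FOC: q₁* = (116 - 37)/2 = 39.50
Then: q₂* = (116 - 37 - 39.5)/2 = 19.75
Leader has first-mover advantage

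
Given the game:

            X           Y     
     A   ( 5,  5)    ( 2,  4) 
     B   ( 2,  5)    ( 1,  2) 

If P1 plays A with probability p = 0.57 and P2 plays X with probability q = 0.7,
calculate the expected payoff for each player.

E[P1] = 3.068, E[P2] = 4.442

Work:
E[P1] = p·q·π₁(A,X) + p·(1-q)·π₁(A,Y) + (1-p)·q·π₁(B,X) + (1-p)·(1-q)·π₁(B,Y)
= 0.57·0.7·5 + 0.57·0.3·2 + 0.43·0.7·2 + 0.43·0.3·1
= 3.068

E[P2] = 4.442 (similar calculation)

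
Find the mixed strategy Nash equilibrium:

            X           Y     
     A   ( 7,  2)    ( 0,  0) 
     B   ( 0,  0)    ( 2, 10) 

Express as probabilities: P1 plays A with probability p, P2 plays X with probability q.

p = 0.8333, q = 0.2222

Work:
Find probabilities that make opponent indifferent:
P2 chooses q to make P1 indifferent between A and B
P1 chooses p to make P2 indifferent between X and Y
Mixed NE: P1 plays (A: 0.8333, B: 0.1667), P2 plays (X: 0.2222, Y: 0.7778)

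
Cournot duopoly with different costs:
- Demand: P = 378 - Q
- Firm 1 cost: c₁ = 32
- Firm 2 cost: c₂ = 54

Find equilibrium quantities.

q₁* = 122.67, q₂* = 100.67

Work:
Reaction: q₁ = (378 - 32 - q₂)/2
Reaction: q₂ = (378 - 54 - q₁)/2
Solve simultaneously:
q₁* = (378 - 2×32 + 54)/3 = 122.67
q₂* = (378 - 2×54 + 32)/3 = 100.67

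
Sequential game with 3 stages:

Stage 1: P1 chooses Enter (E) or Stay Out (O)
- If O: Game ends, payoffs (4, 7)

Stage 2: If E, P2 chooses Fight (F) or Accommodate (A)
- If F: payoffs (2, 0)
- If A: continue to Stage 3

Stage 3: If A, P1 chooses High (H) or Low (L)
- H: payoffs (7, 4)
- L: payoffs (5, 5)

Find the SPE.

SPE: (E, A, H); Outcome (7, 4)

Work:
Stage 3: P1 chooses H (7 vs 5)
Stage 2: P2: F->0, A->4 (anticipating H). Choose A
Stage 1: P1: O->4, E->7 (anticipating A, H). Choose E
SPE path: E -> A -> H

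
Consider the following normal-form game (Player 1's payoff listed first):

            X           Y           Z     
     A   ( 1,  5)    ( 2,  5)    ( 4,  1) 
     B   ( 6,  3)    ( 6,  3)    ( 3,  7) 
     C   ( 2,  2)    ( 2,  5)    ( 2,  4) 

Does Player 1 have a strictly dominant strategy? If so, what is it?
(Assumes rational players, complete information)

No strictly dominant strategy exists for Player 1

Work:
A strategy strictly dominates another if it gives a strictly higher payoff against every opponent action. Compare each pair of P1's strategies column-by-column:
  A vs B: [1 vs 6, 2 vs 6, 4 vs 3] → A does not strictly dominate B (column X: 1 ≤ 6)
  A vs C: [1 vs 2, 2 vs 2, 4 vs 2] → A does not strictly dominate C (column X: 1 ≤ 2)
  B vs A: [6 vs 1, 6 vs 2, 3 vs 4] → B does not strictly dominate A (column Z: 3 ≤ 4)
  B vs C: [6 vs 2, 6 vs 2, 3 vs 2] → B strictly dominates C
  C vs A: [2 vs 1, 2 vs 2, 2 vs 4] → C does not strictly dominate A (column Y: 2 ≤ 2)
  C vs B: [2 vs 6, 2 vs 6, 2 vs 3] → C does not strictly dominate B (column X: 2 ≤ 6)
No single strategy strictly dominates all others → no strictly dominant strategy.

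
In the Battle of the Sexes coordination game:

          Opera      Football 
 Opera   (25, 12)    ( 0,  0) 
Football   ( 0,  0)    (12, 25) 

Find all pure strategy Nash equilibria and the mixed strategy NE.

Pure NE: (Opera, Opera) and (Football, Football); Mixed NE: p = 0.6757, q = 0.3243

Work:
Check pure NE:
(Opera, Opera): (25, 12) - no unilateral deviation beneficial
(Football, Football): (12, 25) - no unilateral deviation beneficial
Mixed NE: P1 plays Opera with p = 0.6757, P2 plays Opera with q = 0.3243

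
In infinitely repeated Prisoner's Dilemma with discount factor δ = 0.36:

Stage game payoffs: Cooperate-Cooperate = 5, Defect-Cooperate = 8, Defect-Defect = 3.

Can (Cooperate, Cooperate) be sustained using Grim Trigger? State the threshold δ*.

δ* = 0.6; since δ = 0.36 < 0.6, cooperation cannot be sustained

Work:
For Grim Trigger:
Cooperate forever: 5/(1-δ)
Defect then punished: 8 + 3·δ/(1-δ)
Need: 5/(1-δ) ≥ 8 + 3·δ/(1-δ)
Solving: δ ≥ (T-R)/(T-P) = (8-5)/(8-3) = 0.6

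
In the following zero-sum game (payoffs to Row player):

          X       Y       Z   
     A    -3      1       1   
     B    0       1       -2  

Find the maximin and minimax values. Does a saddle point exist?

Maximin = -2, Minimax = 0, Saddle: False

Work:
Row minimums: [-3, -2] → maximin = -2
Column maximums: [0, 1, 1] → minimax = 0
No saddle point (maximin ≠ minimax). Mixed strategy needed.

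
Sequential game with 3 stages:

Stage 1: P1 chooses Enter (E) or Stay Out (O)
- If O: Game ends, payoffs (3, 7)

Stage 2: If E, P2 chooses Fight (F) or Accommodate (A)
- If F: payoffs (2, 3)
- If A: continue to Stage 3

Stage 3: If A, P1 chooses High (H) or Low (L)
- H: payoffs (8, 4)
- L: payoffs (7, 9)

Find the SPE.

SPE: (E, A, H); Outcome (8, 4)

Work:
Stage 3: P1 chooses H (8 vs 7)
Stage 2: P2: F->3, A->4 (anticipating H). Choose A
Stage 1: P1: O->3, E->8 (anticipating A, H). Choose E
SPE path: E -> A -> H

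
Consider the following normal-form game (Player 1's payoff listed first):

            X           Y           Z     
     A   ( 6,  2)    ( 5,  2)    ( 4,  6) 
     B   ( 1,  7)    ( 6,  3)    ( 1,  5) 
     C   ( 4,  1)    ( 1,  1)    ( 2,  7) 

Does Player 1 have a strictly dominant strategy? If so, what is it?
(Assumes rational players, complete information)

No strictly dominant strategy exists for Player 1

Work:
A strategy strictly dominates another if it gives a strictly higher payoff against every opponent action. Compare each pair of P1's strategies column-by-column:
  A vs B: [6 vs 1, 5 vs 6, 4 vs 1] → A does not strictly dominate B (column Y: 5 ≤ 6)
  A vs C: [6 vs 4, 5 vs 1, 4 vs 2] → A strictly dominates C
  B vs A: [1 vs 6, 6 vs 5, 1 vs 4] → B does not strictly dominate A (column X: 1 ≤ 6)
  B vs C: [1 vs 4, 6 vs 1, 1 vs 2] → B does not strictly dominate C (column X: 1 ≤ 4)
  C vs A: [4 vs 6, 1 vs 5, 2 vs 4] → C does not strictly dominate A (column X: 4 ≤ 6)
  C vs B: [4 vs 1, 1 vs 6, 2 vs 1] → C does not strictly dominate B (column Y: 1 ≤ 6)
No single strategy strictly dominates all others → no strictly dominant strategy.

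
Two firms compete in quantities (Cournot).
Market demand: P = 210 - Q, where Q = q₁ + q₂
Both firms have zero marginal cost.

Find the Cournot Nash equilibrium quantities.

q₁* = q₂* = 70.0; P* = 70.0

Work:
Profit: π_i = P·q_i = (a - q_i - q_j)·q_i
FOC: ∂π_i/∂q_i = a - 2q_i - q_j = 0
Reaction function: q_i = (210 - q_j)/2
Symmetry: q* = 210/3 = 70.0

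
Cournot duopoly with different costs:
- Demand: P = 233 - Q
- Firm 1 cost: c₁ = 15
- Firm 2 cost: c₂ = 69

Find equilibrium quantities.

q₁* = 90.67, q₂* = 36.67

Work:
Reaction: q₁ = (233 - 15 - q₂)/2
Reaction: q₂ = (233 - 69 - q₁)/2
Solve simultaneously:
q₁* = (233 - 2×15 + 69)/3 = 90.67
q₂* = (233 - 2×69 + 15)/3 = 36.67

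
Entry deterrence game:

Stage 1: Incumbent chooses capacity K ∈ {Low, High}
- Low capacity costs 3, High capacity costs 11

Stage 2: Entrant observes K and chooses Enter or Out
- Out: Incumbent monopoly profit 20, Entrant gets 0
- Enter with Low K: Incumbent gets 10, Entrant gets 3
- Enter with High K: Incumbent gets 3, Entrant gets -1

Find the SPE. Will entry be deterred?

SPE: (High, Enter|Low, Out|High); Entry deterred. Incumbent net profit = 9

Work:
After Low K: Entrant enters (3 > 0)
After High K: Entrant stays out (-1 < 0)
Incumbent: Low → 10−3=7, High → 20−11=9
Incumbent chooses High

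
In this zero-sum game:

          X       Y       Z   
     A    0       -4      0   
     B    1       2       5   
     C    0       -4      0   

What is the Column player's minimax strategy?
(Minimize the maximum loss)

Column should play X, value = 1

Work:
Column player minimizes Row's maximum payoff:
Column X: max payoff to Row = 1
Column Y: max payoff to Row = 2
Column Z: max payoff to Row = 5
Minimum is 1, achieved by column X.
Minimax strategy: X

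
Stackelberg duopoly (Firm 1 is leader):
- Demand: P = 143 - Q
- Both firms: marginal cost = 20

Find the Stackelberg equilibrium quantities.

q₁* (leader) = 61.5, q₂* (follower) = 30.75

Work:
Follower's reaction: q₂ = (a - c - q₁)/2
Leader substitutes: π₁ = q₁·(a - q₁ - (a-c-q₁)/2 - c)
FOC: q₁* = (143 - 20)/2 = 61.50
Then: q₂* = (143 - 20 - 61.5)/2 = 30.75
Leader has first-mover advantage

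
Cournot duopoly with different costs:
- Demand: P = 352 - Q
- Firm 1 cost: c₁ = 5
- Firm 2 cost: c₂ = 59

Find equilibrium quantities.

q₁* = 133.67, q₂* = 79.67

Work:
Reaction: q₁ = (352 - 5 - q₂)/2
Reaction: q₂ = (352 - 59 - q₁)/2
Solve simultaneously:
q₁* = (352 - 2×5 + 59)/3 = 133.67
q₂* = (352 - 2×59 + 5)/3 = 79.67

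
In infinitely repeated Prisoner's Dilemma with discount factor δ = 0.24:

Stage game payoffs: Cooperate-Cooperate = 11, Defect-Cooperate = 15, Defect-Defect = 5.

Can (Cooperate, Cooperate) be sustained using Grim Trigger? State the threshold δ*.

δ* = 0.4; since δ = 0.24 < 0.4, cooperation cannot be sustained

Work:
For Grim Trigger:
Cooperate forever: 11/(1-δ)
Defect then punished: 15 + 5·δ/(1-δ)
Need: 11/(1-δ) ≥ 15 + 5·δ/(1-δ)
Solving: δ ≥ (T-R)/(T-P) = (15-11)/(15-5) = 0.4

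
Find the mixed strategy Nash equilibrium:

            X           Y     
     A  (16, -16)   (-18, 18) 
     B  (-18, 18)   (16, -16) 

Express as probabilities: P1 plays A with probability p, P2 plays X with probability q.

p = 0.5, q = 0.5

Work:
Find probabilities that make opponent indifferent:
P2 chooses q to make P1 indifferent between A and B
P1 chooses p to make P2 indifferent between X and Y
Mixed NE: P1 plays (A: 0.5, B: 0.5), P2 plays (X: 0.5, Y: 0.5)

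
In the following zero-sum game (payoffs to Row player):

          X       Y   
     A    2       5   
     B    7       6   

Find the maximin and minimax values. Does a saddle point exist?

Maximin = 6, Minimax = 6, Saddle: True

Work:
Row minimums: [2, 6] → maximin = 6
Column maximums: [7, 6] → minimax = 6
Saddle point exists! Game value = 6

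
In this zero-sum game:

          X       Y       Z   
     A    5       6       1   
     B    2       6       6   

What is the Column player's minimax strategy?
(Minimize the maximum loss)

Column should play X, value = 5

Work:
Column player minimizes Row's maximum payoff:
Column X: max payoff to Row = 5
Column Y: max payoff to Row = 6
Column Z: max payoff to Row = 6
Minimum is 5, achieved by column X.
Minimax strategy: X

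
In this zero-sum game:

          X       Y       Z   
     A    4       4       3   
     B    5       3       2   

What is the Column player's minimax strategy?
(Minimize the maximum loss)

Column should play Z, value = 3

Work:
Column player minimizes Row's maximum payoff:
Column X: max payoff to Row = 5
Column Y: max payoff to Row = 4
Column Z: max payoff to Row = 3
Minimum is 3, achieved by column Z.
Minimax strategy: Z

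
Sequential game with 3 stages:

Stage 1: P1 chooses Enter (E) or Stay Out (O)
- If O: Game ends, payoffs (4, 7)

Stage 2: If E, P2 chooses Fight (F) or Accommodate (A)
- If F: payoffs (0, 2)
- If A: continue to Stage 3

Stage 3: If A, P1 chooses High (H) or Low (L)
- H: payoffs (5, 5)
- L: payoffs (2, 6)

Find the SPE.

SPE: (E, A, H); Outcome (5, 5)

Work:
Stage 3: P1 chooses H (5 vs 2)
Stage 2: P2: F->2, A->5 (anticipating H). Choose A
Stage 1: P1: O->4, E->5 (anticipating A, H). Choose E
SPE path: E -> A -> H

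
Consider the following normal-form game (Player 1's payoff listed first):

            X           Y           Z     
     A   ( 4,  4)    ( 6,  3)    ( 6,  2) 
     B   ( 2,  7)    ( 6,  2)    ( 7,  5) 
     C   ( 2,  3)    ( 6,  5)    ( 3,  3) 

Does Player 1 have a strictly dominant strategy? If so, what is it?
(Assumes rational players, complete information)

No strictly dominant strategy exists for Player 1

Work:
A strategy strictly dominates another if it gives a strictly higher payoff against every opponent action. Compare each pair of P1's strategies column-by-column:
  A vs B: [4 vs 2, 6 vs 6, 6 vs 7] → A does not strictly dominate B (column Y: 6 ≤ 6)
  A vs C: [4 vs 2, 6 vs 6, 6 vs 3] → A does not strictly dominate C (column Y: 6 ≤ 6)
  B vs A: [2 vs 4, 6 vs 6, 7 vs 6] → B does not strictly dominate A (column X: 2 ≤ 4)
  B vs C: [2 vs 2, 6 vs 6, 7 vs 3] → B does not strictly dominate C (column X: 2 ≤ 2)
  C vs A: [2 vs 4, 6 vs 6, 3 vs 6] → C does not strictly dominate A (column X: 2 ≤ 4)
  C vs B: [2 vs 2, 6 vs 6, 3 vs 7] → C does not strictly dominate B (column X: 2 ≤ 2)
No single strategy strictly dominates all others → no strictly dominant strategy.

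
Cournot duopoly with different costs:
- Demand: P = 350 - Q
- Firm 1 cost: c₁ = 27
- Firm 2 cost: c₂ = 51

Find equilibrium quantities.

q₁* = 115.67, q₂* = 91.67

Work:
Reaction: q₁ = (350 - 27 - q₂)/2
Reaction: q₂ = (350 - 51 - q₁)/2
Solve simultaneously:
q₁* = (350 - 2×27 + 51)/3 = 115.67
q₂* = (350 - 2×51 + 27)/3 = 91.67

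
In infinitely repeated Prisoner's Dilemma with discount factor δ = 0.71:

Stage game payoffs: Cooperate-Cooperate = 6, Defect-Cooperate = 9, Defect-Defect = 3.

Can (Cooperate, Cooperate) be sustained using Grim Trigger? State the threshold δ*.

δ* = 0.5; since δ = 0.71 ≥ 0.5, cooperation can be sustained

Work:
For Grim Trigger:
Cooperate forever: 6/(1-δ)
Defect then punished: 9 + 3·δ/(1-δ)
Need: 6/(1-δ) ≥ 9 + 3·δ/(1-δ)
Solving: δ ≥ (T-R)/(T-P) = (9-6)/(9-3) = 0.5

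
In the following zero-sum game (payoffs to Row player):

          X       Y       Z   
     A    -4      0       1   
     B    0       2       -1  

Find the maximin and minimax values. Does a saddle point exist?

Maximin = -1, Minimax = 0, Saddle: False

Work:
Row minimums: [-4, -1] → maximin = -1
Column maximums: [0, 2, 1] → minimax = 0
No saddle point (maximin ≠ minimax). Mixed strategy needed.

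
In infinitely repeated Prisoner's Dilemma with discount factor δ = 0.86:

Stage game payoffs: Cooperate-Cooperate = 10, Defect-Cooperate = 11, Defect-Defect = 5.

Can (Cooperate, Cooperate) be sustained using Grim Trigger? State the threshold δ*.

δ* = 0.1667; since δ = 0.86 ≥ 0.1667, cooperation can be sustained

Work:
For Grim Trigger:
Cooperate forever: 10/(1-δ)
Defect then punished: 11 + 5·δ/(1-δ)
Need: 10/(1-δ) ≥ 11 + 5·δ/(1-δ)
Solving: δ ≥ (T-R)/(T-P) = (11-10)/(11-5) = 0.1667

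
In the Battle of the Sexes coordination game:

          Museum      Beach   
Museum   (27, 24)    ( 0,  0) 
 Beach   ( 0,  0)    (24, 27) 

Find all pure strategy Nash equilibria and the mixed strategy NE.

Pure NE: (Museum, Museum) and (Beach, Beach); Mixed NE: p = 0.5294, q = 0.4706

Work:
Check pure NE:
(Museum, Museum): (27, 24) - no unilateral deviation beneficial
(Beach, Beach): (24, 27) - no unilateral deviation beneficial
Mixed NE: P1 plays Museum with p = 0.5294, P2 plays Museum with q = 0.4706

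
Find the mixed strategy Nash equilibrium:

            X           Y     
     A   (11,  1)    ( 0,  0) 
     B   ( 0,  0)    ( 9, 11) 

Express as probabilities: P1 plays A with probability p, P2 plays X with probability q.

p = 0.9167, q = 0.45

Work:
Find probabilities that make opponent indifferent:
P2 chooses q to make P1 indifferent between A and B
P1 chooses p to make P2 indifferent between X and Y
Mixed NE: P1 plays (A: 0.9167, B: 0.0833), P2 plays (X: 0.45, Y: 0.55)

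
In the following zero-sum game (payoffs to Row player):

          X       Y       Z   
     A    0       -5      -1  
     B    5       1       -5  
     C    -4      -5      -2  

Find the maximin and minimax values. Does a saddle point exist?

Maximin = -5, Minimax = -1, Saddle: False

Work:
Row minimums: [-5, -5, -5] → maximin = -5
Column maximums: [5, 1, -1] → minimax = -1
No saddle point (maximin ≠ minimax). Mixed strategy needed.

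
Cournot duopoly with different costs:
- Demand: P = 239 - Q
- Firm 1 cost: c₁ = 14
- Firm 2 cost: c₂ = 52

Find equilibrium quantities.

q₁* = 87.67, q₂* = 49.67

Work:
Reaction: q₁ = (239 - 14 - q₂)/2
Reaction: q₂ = (239 - 52 - q₁)/2
Solve simultaneously:
q₁* = (239 - 2×14 + 52)/3 = 87.67
q₂* = (239 - 2×52 + 14)/3 = 49.67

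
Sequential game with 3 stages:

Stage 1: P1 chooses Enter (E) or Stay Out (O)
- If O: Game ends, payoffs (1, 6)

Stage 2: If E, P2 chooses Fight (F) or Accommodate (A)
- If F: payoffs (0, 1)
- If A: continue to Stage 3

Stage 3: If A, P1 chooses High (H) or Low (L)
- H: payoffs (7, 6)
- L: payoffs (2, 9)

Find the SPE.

SPE: (E, A, H); Outcome (7, 6)

Work:
Stage 3: P1 chooses H (7 vs 2)
Stage 2: P2: F->1, A->6 (anticipating H). Choose A
Stage 1: P1: O->1, E->7 (anticipating A, H). Choose E
SPE path: E -> A -> H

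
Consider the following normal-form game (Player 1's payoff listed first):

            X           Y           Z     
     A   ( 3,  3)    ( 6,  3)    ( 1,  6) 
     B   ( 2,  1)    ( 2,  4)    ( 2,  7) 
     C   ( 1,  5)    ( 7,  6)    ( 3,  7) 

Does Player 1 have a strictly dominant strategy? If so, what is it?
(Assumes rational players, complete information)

No strictly dominant strategy exists for Player 1

Work:
A strategy strictly dominates another if it gives a strictly higher payoff against every opponent action. Compare each pair of P1's strategies column-by-column:
  A vs B: [3 vs 2, 6 vs 2, 1 vs 2] → A does not strictly dominate B (column Z: 1 ≤ 2)
  A vs C: [3 vs 1, 6 vs 7, 1 vs 3] → A does not strictly dominate C (column Y: 6 ≤ 7)
  B vs A: [2 vs 3, 2 vs 6, 2 vs 1] → B does not strictly dominate A (column X: 2 ≤ 3)
  B vs C: [2 vs 1, 2 vs 7, 2 vs 3] → B does not strictly dominate C (column Y: 2 ≤ 7)
  C vs A: [1 vs 3, 7 vs 6, 3 vs 1] → C does not strictly dominate A (column X: 1 ≤ 3)
  C vs B: [1 vs 2, 7 vs 2, 3 vs 2] → C does not strictly dominate B (column X: 1 ≤ 2)
No single strategy strictly dominates all others → no strictly dominant strategy.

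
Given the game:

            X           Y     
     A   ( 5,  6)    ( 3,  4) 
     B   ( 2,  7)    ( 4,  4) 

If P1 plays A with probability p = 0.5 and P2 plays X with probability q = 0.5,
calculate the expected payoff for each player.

E[P1] = 3.5, E[P2] = 5.25

Work:
E[P1] = p·q·π₁(A,X) + p·(1-q)·π₁(A,Y) + (1-p)·q·π₁(B,X) + (1-p)·(1-q)·π₁(B,Y)
= 0.5·0.5·5 + 0.5·0.5·3 + 0.5·0.5·2 + 0.5·0.5·4
= 3.5

E[P2] = 5.25 (similar calculation)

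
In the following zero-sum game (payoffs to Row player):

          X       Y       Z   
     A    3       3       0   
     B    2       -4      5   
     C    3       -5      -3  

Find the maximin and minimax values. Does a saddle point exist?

Maximin = 0, Minimax = 3, Saddle: False

Work:
Row minimums: [0, -4, -5] → maximin = 0
Column maximums: [3, 3, 5] → minimax = 3
No saddle point (maximin ≠ minimax). Mixed strategy needed.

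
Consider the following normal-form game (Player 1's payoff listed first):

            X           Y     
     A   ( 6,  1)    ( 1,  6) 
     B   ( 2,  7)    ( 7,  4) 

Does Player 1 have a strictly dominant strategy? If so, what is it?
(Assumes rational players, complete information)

No strictly dominant strategy exists for Player 1

Work:
A strategy strictly dominates another if it gives a strictly higher payoff against every opponent action. Compare each pair of P1's strategies column-by-column:
  A vs B: [6 vs 2, 1 vs 7] → A does not strictly dominate B (column Y: 1 ≤ 7)
  B vs A: [2 vs 6, 7 vs 1] → B does not strictly dominate A (column X: 2 ≤ 6)
No single strategy strictly dominates all others → no strictly dominant strategy.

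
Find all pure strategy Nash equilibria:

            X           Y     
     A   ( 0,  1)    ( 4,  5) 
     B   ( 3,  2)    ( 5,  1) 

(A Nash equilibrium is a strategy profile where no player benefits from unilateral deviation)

Nash equilibrium: (B, X)

Work:
Best responses:
  P1 vs X: payoffs [0, 3] → best response B (payoff 3)
  P1 vs Y: payoffs [4, 5] → best response B (payoff 5)
  P2 vs A: payoffs [1, 5] → best response Y (payoff 5)
  P2 vs B: payoffs [2, 1] → best response X (payoff 2)
Mutual best responses: (B,X) → Nash equilibria.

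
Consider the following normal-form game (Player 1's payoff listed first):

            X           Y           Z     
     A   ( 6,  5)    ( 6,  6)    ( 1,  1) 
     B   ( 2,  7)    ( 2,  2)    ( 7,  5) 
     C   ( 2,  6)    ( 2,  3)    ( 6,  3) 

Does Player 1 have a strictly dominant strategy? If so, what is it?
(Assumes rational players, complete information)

No strictly dominant strategy exists for Player 1

Work:
A strategy strictly dominates another if it gives a strictly higher payoff against every opponent action. Compare each pair of P1's strategies column-by-column:
  A vs B: [6 vs 2, 6 vs 2, 1 vs 7] → A does not strictly dominate B (column Z: 1 ≤ 7)
  A vs C: [6 vs 2, 6 vs 2, 1 vs 6] → A does not strictly dominate C (column Z: 1 ≤ 6)
  B vs A: [2 vs 6, 2 vs 6, 7 vs 1] → B does not strictly dominate A (column X: 2 ≤ 6)
  B vs C: [2 vs 2, 2 vs 2, 7 vs 6] → B does not strictly dominate C (column X: 2 ≤ 2)
  C vs A: [2 vs 6, 2 vs 6, 6 vs 1] → C does not strictly dominate A (column X: 2 ≤ 6)
  C vs B: [2 vs 2, 2 vs 2, 6 vs 7] → C does not strictly dominate B (column X: 2 ≤ 2)
No single strategy strictly dominates all others → no strictly dominant strategy.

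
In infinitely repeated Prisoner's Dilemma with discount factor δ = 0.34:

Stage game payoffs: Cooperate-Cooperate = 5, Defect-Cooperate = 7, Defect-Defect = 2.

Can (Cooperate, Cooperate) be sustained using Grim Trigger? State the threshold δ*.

δ* = 0.4; since δ = 0.34 < 0.4, cooperation cannot be sustained

Work:
For Grim Trigger:
Cooperate forever: 5/(1-δ)
Defect then punished: 7 + 2·δ/(1-δ)
Need: 5/(1-δ) ≥ 7 + 2·δ/(1-δ)
Solving: δ ≥ (T-R)/(T-P) = (7-5)/(7-2) = 0.4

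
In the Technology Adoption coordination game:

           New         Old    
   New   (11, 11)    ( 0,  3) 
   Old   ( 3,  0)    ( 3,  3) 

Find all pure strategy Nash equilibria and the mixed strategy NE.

Pure NE: (New, New) and (Old, Old); Mixed NE: p = 0.2727, q = 0.2727

Work:
Check pure NE:
(New, New): (11, 11) - no unilateral deviation beneficial
(Old, Old): (3, 3) - no unilateral deviation beneficial
Mixed NE: P1 plays New with p = 0.2727, P2 plays New with q = 0.2727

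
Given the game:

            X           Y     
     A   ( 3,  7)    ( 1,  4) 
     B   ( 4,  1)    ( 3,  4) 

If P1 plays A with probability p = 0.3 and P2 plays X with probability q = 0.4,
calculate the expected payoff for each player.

E[P1] = 2.92, E[P2] = 3.52

Work:
E[P1] = p·q·π₁(A,X) + p·(1-q)·π₁(A,Y) + (1-p)·q·π₁(B,X) + (1-p)·(1-q)·π₁(B,Y)
= 0.3·0.4·3 + 0.3·0.6·1 + 0.7·0.4·4 + 0.7·0.6·3
= 2.92

E[P2] = 3.52 (similar calculation)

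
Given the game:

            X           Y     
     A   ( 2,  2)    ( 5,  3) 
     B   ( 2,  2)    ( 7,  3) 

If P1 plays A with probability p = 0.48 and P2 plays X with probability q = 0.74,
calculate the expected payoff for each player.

E[P1] = 3.0504, E[P2] = 2.26

Work:
E[P1] = p·q·π₁(A,X) + p·(1-q)·π₁(A,Y) + (1-p)·q·π₁(B,X) + (1-p)·(1-q)·π₁(B,Y)
= 0.48·0.74·2 + 0.48·0.26·5 + 0.52·0.74·2 + 0.52·0.26·7
= 3.0504

E[P2] = 2.26 (similar calculation)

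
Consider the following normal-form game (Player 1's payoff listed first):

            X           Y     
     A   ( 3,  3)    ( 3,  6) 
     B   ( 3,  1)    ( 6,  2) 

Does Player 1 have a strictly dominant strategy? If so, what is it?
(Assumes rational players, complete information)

No strictly dominant strategy exists for Player 1

Work:
A strategy strictly dominates another if it gives a strictly higher payoff against every opponent action. Compare each pair of P1's strategies column-by-column:
  A vs B: [3 vs 3, 3 vs 6] → A does not strictly dominate B (column X: 3 ≤ 3)
  B vs A: [3 vs 3, 6 vs 3] → B does not strictly dominate A (column X: 3 ≤ 3)
No single strategy strictly dominates all others → no strictly dominant strategy.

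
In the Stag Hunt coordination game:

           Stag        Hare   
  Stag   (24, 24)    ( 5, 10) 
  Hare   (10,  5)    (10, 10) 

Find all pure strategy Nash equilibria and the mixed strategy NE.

Pure NE: (Stag, Stag) and (Hare, Hare); Mixed NE: p = 0.2632, q = 0.2632

Work:
Check pure NE:
(Stag, Stag): (24, 24) - no unilateral deviation beneficial
(Hare, Hare): (10, 10) - no unilateral deviation beneficial
Mixed NE: P1 plays Stag with p = 0.2632, P2 plays Stag with q = 0.2632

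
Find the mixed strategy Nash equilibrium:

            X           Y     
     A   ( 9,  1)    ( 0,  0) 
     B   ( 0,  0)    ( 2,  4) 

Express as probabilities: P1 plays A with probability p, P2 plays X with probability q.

p = 0.8, q = 0.1818

Work:
Find probabilities that make opponent indifferent:
P2 chooses q to make P1 indifferent between A and B
P1 chooses p to make P2 indifferent between X and Y
Mixed NE: P1 plays (A: 0.8, B: 0.2), P2 plays (X: 0.1818, Y: 0.8182)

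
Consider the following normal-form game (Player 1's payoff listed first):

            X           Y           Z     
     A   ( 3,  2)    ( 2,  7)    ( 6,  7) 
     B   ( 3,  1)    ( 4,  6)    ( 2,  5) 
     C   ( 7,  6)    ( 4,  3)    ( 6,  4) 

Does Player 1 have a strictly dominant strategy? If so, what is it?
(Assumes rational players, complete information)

No strictly dominant strategy exists for Player 1

Work:
A strategy strictly dominates another if it gives a strictly higher payoff against every opponent action. Compare each pair of P1's strategies column-by-column:
  A vs B: [3 vs 3, 2 vs 4, 6 vs 2] → A does not strictly dominate B (column X: 3 ≤ 3)
  A vs C: [3 vs 7, 2 vs 4, 6 vs 6] → A does not strictly dominate C (column X: 3 ≤ 7)
  B vs A: [3 vs 3, 4 vs 2, 2 vs 6] → B does not strictly dominate A (column X: 3 ≤ 3)
  B vs C: [3 vs 7, 4 vs 4, 2 vs 6] → B does not strictly dominate C (column X: 3 ≤ 7)
  C vs A: [7 vs 3, 4 vs 2, 6 vs 6] → C does not strictly dominate A (column Z: 6 ≤ 6)
  C vs B: [7 vs 3, 4 vs 4, 6 vs 2] → C does not strictly dominate B (column Y: 4 ≤ 4)
No single strategy strictly dominates all others → no strictly dominant strategy.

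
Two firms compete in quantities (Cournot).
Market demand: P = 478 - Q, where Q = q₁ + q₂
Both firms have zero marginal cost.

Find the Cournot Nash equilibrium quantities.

q₁* = q₂* = 159.33; P* = 159.33

Work:
Profit: π_i = P·q_i = (a - q_i - q_j)·q_i
FOC: ∂π_i/∂q_i = a - 2q_i - q_j = 0
Reaction function: q_i = (478 - q_j)/2
Symmetry: q* = 478/3 = 159.33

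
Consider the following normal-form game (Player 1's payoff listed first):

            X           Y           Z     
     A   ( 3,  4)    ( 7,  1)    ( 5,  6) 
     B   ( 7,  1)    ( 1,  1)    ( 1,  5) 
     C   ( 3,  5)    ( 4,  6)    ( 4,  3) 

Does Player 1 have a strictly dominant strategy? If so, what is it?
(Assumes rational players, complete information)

No strictly dominant strategy exists for Player 1

Work:
A strategy strictly dominates another if it gives a strictly higher payoff against every opponent action. Compare each pair of P1's strategies column-by-column:
  A vs B: [3 vs 7, 7 vs 1, 5 vs 1] → A does not strictly dominate B (column X: 3 ≤ 7)
  A vs C: [3 vs 3, 7 vs 4, 5 vs 4] → A does not strictly dominate C (column X: 3 ≤ 3)
  B vs A: [7 vs 3, 1 vs 7, 1 vs 5] → B does not strictly dominate A (column Y: 1 ≤ 7)
  B vs C: [7 vs 3, 1 vs 4, 1 vs 4] → B does not strictly dominate C (column Y: 1 ≤ 4)
  C vs A: [3 vs 3, 4 vs 7, 4 vs 5] → C does not strictly dominate A (column X: 3 ≤ 3)
  C vs B: [3 vs 7, 4 vs 1, 4 vs 1] → C does not strictly dominate B (column X: 3 ≤ 7)
No single strategy strictly dominates all others → no strictly dominant strategy.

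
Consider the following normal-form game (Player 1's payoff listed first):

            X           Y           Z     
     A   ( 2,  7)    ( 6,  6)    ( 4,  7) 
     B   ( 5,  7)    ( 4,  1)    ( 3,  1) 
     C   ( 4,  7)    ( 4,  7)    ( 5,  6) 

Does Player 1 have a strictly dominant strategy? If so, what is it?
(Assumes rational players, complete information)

No strictly dominant strategy exists for Player 1

Work:
A strategy strictly dominates another if it gives a strictly higher payoff against every opponent action. Compare each pair of P1's strategies column-by-column:
  A vs B: [2 vs 5, 6 vs 4, 4 vs 3] → A does not strictly dominate B (column X: 2 ≤ 5)
  A vs C: [2 vs 4, 6 vs 4, 4 vs 5] → A does not strictly dominate C (column X: 2 ≤ 4)
  B vs A: [5 vs 2, 4 vs 6, 3 vs 4] → B does not strictly dominate A (column Y: 4 ≤ 6)
  B vs C: [5 vs 4, 4 vs 4, 3 vs 5] → B does not strictly dominate C (column Y: 4 ≤ 4)
  C vs A: [4 vs 2, 4 vs 6, 5 vs 4] → C does not strictly dominate A (column Y: 4 ≤ 6)
  C vs B: [4 vs 5, 4 vs 4, 5 vs 3] → C does not strictly dominate B (column X: 4 ≤ 5)
No single strategy strictly dominates all others → no strictly dominant strategy.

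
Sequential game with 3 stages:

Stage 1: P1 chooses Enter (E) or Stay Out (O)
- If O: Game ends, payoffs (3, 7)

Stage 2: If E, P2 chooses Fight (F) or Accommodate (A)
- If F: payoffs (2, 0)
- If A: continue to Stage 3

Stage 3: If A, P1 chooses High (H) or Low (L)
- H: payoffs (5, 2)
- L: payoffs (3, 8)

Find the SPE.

SPE: (E, A, H); Outcome (5, 2)

Work:
Stage 3: P1 chooses H (5 vs 3)
Stage 2: P2: F->0, A->2 (anticipating H). Choose A
Stage 1: P1: O->3, E->5 (anticipating A, H). Choose E
SPE path: E -> A -> H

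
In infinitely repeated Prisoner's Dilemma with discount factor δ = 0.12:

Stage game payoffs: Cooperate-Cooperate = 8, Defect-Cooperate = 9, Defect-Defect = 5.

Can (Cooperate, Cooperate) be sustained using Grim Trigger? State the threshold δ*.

δ* = 0.25; since δ = 0.12 < 0.25, cooperation cannot be sustained

Work:
For Grim Trigger:
Cooperate forever: 8/(1-δ)
Defect then punished: 9 + 5·δ/(1-δ)
Need: 8/(1-δ) ≥ 9 + 5·δ/(1-δ)
Solving: δ ≥ (T-R)/(T-P) = (9-8)/(9-5) = 0.25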